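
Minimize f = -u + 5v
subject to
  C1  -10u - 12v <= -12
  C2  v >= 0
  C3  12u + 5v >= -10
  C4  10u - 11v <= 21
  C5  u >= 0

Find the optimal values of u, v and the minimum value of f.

Corner points and f = -u + 5v:
  (6/5, 0) → f = -6/5
  (0, 1) → f = 5
  (21/10, 0) → f = -21/10
The feasible region is unbounded (it extends along (0, 1), (11, 10)), but f strictly increases along every unbounded feasible direction, so there is no improving ray and the minimum is attained at a vertex.

u = 21/10, v = 0, minimum f = -21/10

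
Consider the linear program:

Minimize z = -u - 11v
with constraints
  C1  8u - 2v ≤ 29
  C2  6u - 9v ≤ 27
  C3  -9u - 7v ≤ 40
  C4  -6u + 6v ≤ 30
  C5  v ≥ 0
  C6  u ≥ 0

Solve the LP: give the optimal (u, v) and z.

u = 13/2, v = 23/2, minimum z = -133

Feasible corners and z = -u - 11v:
  (13/2, 23/2) → z = -133
  (29/8, 0) → z = -29/8
  (0, 5) → z = -55
  (0, 0) → z = 0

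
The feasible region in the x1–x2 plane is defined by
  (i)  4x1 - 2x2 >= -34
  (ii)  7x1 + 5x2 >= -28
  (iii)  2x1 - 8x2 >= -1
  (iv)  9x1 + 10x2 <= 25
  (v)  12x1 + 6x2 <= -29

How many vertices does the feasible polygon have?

3

Intersecting each pair of boundary lines and keeping only the points that satisfy every inequality leaves:
  (-229/66, -49/66)
  (23/18, -133/18)
  (-119/54, -23/54)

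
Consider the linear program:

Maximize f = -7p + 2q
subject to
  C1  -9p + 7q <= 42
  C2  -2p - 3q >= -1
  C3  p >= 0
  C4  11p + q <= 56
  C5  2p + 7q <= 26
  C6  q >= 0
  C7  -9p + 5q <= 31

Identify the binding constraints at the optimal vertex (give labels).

Corner points and f = -7p + 2q:
  (0, 1/3) → f = 2/3
  (1/2, 0) → f = -7/2
  (0, 0) → f = 0

The maximum is at (0, 1/3). Substituting into each constraint, equality holds for C2 and C3; the remaining constraints have slack.

C2 and C3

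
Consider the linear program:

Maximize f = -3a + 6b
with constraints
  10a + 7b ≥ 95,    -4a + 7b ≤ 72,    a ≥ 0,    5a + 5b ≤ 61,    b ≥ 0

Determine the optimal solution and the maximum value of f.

Feasible corners and f = -3a + 6b:
  (16/5, 9) → f = 222/5
  (19/2, 0) → f = -57/2
  (61/5, 0) → f = -183/5

At the optimal vertex, 10a + 7b = 95 and 5a + 5b = 61.
Solving simultaneously gives a = 16/5, b = 9.

a = 16/5, b = 9, maximum f = 222/5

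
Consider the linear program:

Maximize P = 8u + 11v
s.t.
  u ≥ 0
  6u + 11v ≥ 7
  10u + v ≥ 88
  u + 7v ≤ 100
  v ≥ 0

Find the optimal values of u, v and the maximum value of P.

At the optimal vertex, u + 7v = 100 and v = 0.
Solving simultaneously gives u = 100, v = 0.

u = 100, v = 0, maximum P = 800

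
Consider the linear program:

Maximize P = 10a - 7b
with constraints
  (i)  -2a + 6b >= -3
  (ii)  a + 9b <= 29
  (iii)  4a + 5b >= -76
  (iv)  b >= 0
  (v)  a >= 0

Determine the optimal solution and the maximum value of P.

Feasible corners and P = 10a - 7b:
  (67/8, 55/24) → P = 1625/24
  (3/2, 0) → P = 15
  (0, 29/9) → P = -203/9
  (0, 0) → P = 0

The binding constraints are -2a + 6b = -3 and a + 9b = 29.
Solving simultaneously gives a = 67/8, b = 55/24.

a = 67/8, b = 55/24, maximum P = 1625/24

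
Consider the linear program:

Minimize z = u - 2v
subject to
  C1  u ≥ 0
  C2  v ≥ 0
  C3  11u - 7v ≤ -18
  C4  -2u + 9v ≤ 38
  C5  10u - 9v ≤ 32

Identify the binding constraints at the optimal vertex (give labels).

Feasible corners and z = u - 2v:
  (0, 18/7) → z = -36/7
  (0, 38/9) → z = -76/9
  (104/85, 382/85) → z = -132/17

The minimum is at (0, 38/9). Substituting into each constraint, equality holds for C1 and C4; the remaining constraints have slack.

C1 and C4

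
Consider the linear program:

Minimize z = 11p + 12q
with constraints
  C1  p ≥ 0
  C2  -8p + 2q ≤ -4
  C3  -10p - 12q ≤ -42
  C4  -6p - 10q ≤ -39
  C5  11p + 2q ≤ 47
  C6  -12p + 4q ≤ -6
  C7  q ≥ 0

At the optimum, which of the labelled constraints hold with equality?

C4 and C6

Extreme points and z = 11p + 12q:
  (4, 3/2) → z = 62
  (3/2, 3) → z = 105/2
  (50/17, 249/34) → z = 2044/17

The minimum is at (3/2, 3). Substituting into each constraint, equality holds for C4 and C6; the remaining constraints have slack.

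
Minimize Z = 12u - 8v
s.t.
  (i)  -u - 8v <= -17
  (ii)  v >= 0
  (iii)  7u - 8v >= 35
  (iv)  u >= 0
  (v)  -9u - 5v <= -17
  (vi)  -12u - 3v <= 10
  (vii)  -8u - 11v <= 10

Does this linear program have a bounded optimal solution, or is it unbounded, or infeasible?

Corner points and Z = 12u - 8v:
  (17, 0) → Z = 204
  (13/2, 21/16) → Z = 135/2
The feasible region has finitely many vertices and no improving ray; the minimum is 135/2 at (13/2, 21/16).

bounded optimum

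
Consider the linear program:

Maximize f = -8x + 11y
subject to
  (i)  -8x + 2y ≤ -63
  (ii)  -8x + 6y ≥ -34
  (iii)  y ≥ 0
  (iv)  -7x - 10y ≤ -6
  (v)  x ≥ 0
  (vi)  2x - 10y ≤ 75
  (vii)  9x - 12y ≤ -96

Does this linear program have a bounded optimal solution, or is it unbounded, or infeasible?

unbounded

From the feasible point (158/13, 445/26), moving in the direction (6, 8) keeps every constraint satisfied while f increases without bound.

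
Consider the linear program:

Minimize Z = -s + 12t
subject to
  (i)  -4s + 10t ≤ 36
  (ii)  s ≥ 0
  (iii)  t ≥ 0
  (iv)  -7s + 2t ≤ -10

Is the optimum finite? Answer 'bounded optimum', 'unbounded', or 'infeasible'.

From the feasible point (86/31, 146/31), moving in the direction (1, 0) keeps every constraint satisfied while Z decreases without bound.

unbounded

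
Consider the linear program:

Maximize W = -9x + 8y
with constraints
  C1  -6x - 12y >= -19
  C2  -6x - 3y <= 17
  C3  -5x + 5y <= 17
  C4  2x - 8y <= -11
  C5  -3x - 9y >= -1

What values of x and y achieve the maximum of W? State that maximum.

Vertices and W = -9x + 8y:
  (-27/10, 7/10) → W = 299/10
  (-37/15, 14/15) → W = 89/3
  (-13/6, 5/6) → W = 157/6

The optimum lies where -5x + 5y = 17 and 2x - 8y = -11.
Solving simultaneously gives x = -27/10, y = 7/10.

x = -27/10, y = 7/10, maximum W = 299/10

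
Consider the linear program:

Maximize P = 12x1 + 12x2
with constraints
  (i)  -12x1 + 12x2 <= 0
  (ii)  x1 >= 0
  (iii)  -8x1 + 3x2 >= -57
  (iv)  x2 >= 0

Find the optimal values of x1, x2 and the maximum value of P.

Vertices and P = 12x1 + 12x2:
  (0, 0) → P = 0
  (57/5, 57/5) → P = 1368/5
  (57/8, 0) → P = 171/2

The binding constraints are -12x1 + 12x2 = 0 and -8x1 + 3x2 = -57.
Solving simultaneously gives x1 = 57/5, x2 = 57/5.

x1 = 57/5, x2 = 57/5, maximum P = 1368/5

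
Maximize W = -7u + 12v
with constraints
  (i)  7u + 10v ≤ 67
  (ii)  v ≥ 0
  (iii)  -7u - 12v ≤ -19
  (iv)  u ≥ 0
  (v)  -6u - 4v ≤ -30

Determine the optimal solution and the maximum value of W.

Corner points and W = -7u + 12v:
  (67/7, 0) → W = -67
  (1, 6) → W = 65
  (5, 0) → W = -35

The optimum lies where 7u + 10v = 67 and -6u - 4v = -30.
Solving simultaneously gives u = 1, v = 6.

u = 1, v = 6, maximum W = 65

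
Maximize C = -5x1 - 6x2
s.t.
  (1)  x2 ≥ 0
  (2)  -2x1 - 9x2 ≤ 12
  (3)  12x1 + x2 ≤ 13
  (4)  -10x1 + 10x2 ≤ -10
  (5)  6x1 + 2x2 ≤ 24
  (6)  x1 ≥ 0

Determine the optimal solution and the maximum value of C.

Feasible corners and C = -5x1 - 6x2:
  (13/12, 0) → C = -65/12
  (1, 0) → C = -5
  (14/13, 1/13) → C = -76/13

The optimum lies where x2 = 0 and -10x1 + 10x2 = -10.
Solving simultaneously gives x1 = 1, x2 = 0.

x1 = 1, x2 = 0, maximum C = -5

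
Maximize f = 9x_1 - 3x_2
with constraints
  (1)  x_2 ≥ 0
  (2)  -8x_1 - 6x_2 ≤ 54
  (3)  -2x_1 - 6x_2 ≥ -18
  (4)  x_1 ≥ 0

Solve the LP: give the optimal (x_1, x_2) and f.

Corner points and f = 9x_1 - 3x_2:
  (9, 0) → f = 81
  (0, 0) → f = 0
  (0, 3) → f = -9

x_1 = 9, x_2 = 0, maximum f = 81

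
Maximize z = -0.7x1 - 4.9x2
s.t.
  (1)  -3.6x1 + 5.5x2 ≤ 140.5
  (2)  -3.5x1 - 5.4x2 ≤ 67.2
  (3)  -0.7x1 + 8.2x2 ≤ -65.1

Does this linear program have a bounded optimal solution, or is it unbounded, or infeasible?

unbounded

From the feasible point (-1425/232, -3927/464), moving in the direction (5.4, -3.5) keeps every constraint satisfied while z increases without bound.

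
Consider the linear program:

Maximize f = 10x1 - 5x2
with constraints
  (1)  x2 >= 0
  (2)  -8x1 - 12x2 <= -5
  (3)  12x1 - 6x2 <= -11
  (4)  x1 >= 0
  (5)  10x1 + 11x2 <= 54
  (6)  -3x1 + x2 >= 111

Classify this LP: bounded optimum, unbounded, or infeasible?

The boundaries -8x1 - 12x2 = -5 and -3x1 + x2 = 111 meet at (-1327/44, 903/44), but that point violates x1 ≥ 0. Every candidate vertex is excluded by some other constraint, so the feasible region is empty.

infeasible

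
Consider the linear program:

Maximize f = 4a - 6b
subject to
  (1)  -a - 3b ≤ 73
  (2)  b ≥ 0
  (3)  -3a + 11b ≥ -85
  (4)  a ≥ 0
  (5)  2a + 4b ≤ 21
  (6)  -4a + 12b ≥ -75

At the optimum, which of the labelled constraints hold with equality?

Corner points and f = 4a - 6b:
  (0, 0) → f = 0
  (21/2, 0) → f = 42
  (0, 21/4) → f = -63/2

The maximum is at (21/2, 0). Substituting into each constraint, equality holds for (2) and (5); the remaining constraints have slack.

(2) and (5)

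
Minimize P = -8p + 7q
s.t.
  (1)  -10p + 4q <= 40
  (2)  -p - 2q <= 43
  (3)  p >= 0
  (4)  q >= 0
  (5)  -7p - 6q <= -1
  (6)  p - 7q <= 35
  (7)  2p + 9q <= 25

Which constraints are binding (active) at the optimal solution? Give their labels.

(4) and (7)

Vertices and P = -8p + 7q:
  (0, 1/6) → P = 7/6
  (0, 25/9) → P = 175/9
  (1/7, 0) → P = -8/7
  (25/2, 0) → P = -100

The minimum is at (25/2, 0). Substituting into each constraint, equality holds for (4) and (7); the remaining constraints have slack.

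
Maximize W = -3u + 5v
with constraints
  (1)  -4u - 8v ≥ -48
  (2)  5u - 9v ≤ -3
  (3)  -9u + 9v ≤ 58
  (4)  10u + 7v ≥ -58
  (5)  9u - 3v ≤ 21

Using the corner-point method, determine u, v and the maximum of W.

u = -8/27, v = 166/27, maximum W = 854/27

Extreme points and W = -3u + 5v:
  (-8/27, 166/27) → W = 854/27
  (26/7, 29/7) → W = 67/7
  (-543/125, -52/25) → W = 329/125
  (3, 2) → W = 1
  (-928/153, 58/153) → W = 3074/153

The binding constraints are -4u - 8v = -48 and -9u + 9v = 58.
Solving simultaneously gives u = -8/27, v = 166/27.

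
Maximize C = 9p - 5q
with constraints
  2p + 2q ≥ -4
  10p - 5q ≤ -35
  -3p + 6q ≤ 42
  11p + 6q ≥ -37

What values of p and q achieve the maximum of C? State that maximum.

p = -3, q = 1, maximum C = -32

Feasible corners and C = 9p - 5q:
  (-3, 1) → C = -32
  (-5, 3) → C = -60
  (0, 7) → C = -35
  (-79/14, 117/28) → C = -2007/28

The binding constraints are 2p + 2q = -4 and 10p - 5q = -35.
Solving simultaneously gives p = -3, q = 1.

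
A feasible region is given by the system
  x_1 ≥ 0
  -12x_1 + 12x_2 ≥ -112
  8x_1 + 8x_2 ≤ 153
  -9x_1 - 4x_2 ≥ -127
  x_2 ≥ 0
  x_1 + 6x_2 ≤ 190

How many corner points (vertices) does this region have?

5

Intersecting each pair of boundary lines and keeping only the points that satisfy every inequality leaves:
  (0, 153/8)
  (0, 0)
  (493/39, 43/13)
  (28/3, 0)
  (101/10, 361/40)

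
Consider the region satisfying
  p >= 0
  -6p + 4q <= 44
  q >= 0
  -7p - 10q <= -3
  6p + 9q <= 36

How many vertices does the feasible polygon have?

4

Pairwise boundary intersections that survive every other constraint:
  (0, 3/10)
  (0, 4)
  (3/7, 0)
  (6, 0)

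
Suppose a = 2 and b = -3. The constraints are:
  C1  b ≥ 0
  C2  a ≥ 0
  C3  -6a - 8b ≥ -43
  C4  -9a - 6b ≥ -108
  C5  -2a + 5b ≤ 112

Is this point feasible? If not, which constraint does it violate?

not feasible — violates C1

Constraint C1: b = -3, which is not ≥ 0. All other constraints are satisfied.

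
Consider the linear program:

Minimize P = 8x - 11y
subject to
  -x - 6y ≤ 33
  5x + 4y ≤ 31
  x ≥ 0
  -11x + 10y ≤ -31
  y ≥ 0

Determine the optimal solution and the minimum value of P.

x = 217/47, y = 93/47, minimum P = 713/47

Feasible corners and P = 8x - 11y:
  (217/47, 93/47) → P = 713/47
  (31/5, 0) → P = 248/5
  (31/11, 0) → P = 248/11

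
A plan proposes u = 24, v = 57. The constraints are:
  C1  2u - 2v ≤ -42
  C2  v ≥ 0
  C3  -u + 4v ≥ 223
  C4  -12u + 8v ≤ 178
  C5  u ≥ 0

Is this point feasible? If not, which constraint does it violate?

not feasible — violates C3

Constraint C3: -u + 4v = 204, which is not ≥ 223. All other constraints are satisfied.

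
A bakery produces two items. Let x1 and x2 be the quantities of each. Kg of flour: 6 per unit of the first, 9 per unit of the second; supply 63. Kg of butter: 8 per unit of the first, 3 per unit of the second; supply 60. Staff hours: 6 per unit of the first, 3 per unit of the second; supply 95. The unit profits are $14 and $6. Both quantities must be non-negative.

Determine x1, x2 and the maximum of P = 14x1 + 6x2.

x1 = 13/2, x2 = 8/3, maximum P = 107

Vertices and P = 14x1 + 6x2:
  (0, 0) → P = 0
  (0, 7) → P = 42
  (15/2, 0) → P = 105
  (13/2, 8/3) → P = 107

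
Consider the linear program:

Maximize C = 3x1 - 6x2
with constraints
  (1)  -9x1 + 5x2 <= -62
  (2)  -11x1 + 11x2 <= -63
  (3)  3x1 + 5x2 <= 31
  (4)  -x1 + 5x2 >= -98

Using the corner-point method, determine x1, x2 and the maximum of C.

Feasible corners and C = 3x1 - 6x2:
  (31/4, 31/20) → C = 279/20
  (-9/2, -41/2) → C = 219/2
  (129/4, -263/20) → C = 3513/20

x1 = 129/4, x2 = -263/20, maximum C = 3513/20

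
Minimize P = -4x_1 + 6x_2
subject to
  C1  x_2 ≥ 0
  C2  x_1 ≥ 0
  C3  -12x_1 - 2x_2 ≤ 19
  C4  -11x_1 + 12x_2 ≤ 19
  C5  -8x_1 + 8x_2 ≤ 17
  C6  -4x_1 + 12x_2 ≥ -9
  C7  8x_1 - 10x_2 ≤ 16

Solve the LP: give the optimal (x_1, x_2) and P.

Extreme points and P = -4x_1 + 6x_2:
  (0, 0) → P = 0
  (2, 0) → P = -8
  (0, 19/12) → P = 19/2
The feasible region is unbounded (it extends along (5, 4), (12, 11)), but P strictly increases along every unbounded feasible direction, so there is no improving ray and the minimum is attained at a vertex.

The binding constraints are x_2 = 0 and 8x_1 - 10x_2 = 16.
Solving simultaneously gives x_1 = 2, x_2 = 0.

x_1 = 2, x_2 = 0, minimum P = -8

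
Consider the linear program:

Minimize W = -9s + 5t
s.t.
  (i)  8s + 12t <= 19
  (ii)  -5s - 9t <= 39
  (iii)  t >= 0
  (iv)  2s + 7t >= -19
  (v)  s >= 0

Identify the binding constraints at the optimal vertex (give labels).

Extreme points and W = -9s + 5t:
  (19/8, 0) → W = -171/8
  (0, 19/12) → W = 95/12
  (0, 0) → W = 0

The minimum is at (19/8, 0). Substituting into each constraint, equality holds for (i) and (iii); the remaining constraints have slack.

(i) and (iii)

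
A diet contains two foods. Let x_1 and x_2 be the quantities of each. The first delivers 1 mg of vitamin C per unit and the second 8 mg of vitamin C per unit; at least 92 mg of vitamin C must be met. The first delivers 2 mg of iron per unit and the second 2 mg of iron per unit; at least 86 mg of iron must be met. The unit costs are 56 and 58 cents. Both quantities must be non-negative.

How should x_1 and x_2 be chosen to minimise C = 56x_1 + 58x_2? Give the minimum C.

x_1 = 36, x_2 = 7, minimum C = 2422

Vertices and C = 56x_1 + 58x_2:
  (0, 43) → C = 2494
  (92, 0) → C = 5152
  (36, 7) → C = 2422
The feasible region is unbounded (it extends along (0, 1), (1, 0)), but C strictly increases along every unbounded feasible direction, so there is no improving ray and the minimum is attained at a vertex.

The binding constraints are x_1 + 8x_2 = 92 and 2x_1 + 2x_2 = 86.
Solving simultaneously gives x_1 = 36, x_2 = 7.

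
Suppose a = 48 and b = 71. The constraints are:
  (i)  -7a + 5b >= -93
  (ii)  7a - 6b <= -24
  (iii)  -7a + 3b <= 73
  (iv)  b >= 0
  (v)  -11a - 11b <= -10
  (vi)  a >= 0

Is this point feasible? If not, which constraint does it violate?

(i): 19 ≥ -93 ✓
(ii): -90 ≤ -24 ✓
(iii): -123 ≤ 73 ✓
(iv): 71 ≥ 0 ✓
(v): -1309 ≤ -10 ✓
(vi): 48 ≥ 0 ✓

feasible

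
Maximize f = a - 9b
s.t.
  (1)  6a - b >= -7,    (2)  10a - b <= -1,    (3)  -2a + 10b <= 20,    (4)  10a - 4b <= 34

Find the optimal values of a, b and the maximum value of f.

Corner points and f = a - 9b:
  (-25/29, 53/29) → f = -502/29
  (-31/7, -137/7) → f = 1202/7
  (5/49, 99/49) → f = -886/49
  (-19/15, -35/3) → f = 1556/15

At the optimal vertex, 6a - b = -7 and 10a - 4b = 34.
Solving simultaneously gives a = -31/7, b = -137/7.

a = -31/7, b = -137/7, maximum f = 1202/7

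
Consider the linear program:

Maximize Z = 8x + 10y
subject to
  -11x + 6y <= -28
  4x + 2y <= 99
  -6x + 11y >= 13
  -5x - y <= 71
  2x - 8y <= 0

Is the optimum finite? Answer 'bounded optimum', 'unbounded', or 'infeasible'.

bounded optimum

Corner points and Z = 8x + 10y:
  (325/23, 977/46) → Z = 7485/23
  (386/85, 311/85) → Z = 6198/85
  (1063/56, 323/28) → Z = 3741/14
The feasible region has finitely many vertices and no improving ray; the maximum is 7485/23 at (325/23, 977/46).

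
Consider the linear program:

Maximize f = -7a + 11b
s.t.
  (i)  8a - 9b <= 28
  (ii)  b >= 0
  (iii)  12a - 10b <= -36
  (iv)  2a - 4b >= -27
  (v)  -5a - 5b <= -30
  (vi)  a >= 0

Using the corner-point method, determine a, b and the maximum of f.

a = 0, b = 27/4, maximum f = 297/4

Corner points and f = -7a + 11b:
  (9/2, 9) → f = 135/2
  (12/11, 54/11) → f = 510/11
  (0, 27/4) → f = 297/4
  (0, 6) → f = 66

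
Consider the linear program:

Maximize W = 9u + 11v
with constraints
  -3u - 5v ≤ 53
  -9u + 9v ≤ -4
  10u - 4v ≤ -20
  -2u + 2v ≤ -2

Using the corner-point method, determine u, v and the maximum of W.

u = -4, v = -5, maximum W = -91

Corner points and W = 9u + 11v:
  (-156/31, -235/31) → W = -3989/31
  (-6, -7) → W = -131
  (-4, -5) → W = -91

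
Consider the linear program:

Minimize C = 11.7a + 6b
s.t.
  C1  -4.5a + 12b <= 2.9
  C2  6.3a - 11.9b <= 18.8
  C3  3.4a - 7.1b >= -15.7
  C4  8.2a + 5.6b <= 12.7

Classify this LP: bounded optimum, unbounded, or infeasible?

unbounded

From the feasible point (-16781/885, -6079/885), moving in the direction (-11.9, -6.3) keeps every constraint satisfied while C decreases without bound.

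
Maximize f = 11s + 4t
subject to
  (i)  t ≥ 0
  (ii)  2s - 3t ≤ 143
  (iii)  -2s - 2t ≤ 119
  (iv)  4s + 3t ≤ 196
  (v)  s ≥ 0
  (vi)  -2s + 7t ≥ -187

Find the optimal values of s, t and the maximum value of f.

s = 49, t = 0, maximum f = 539

Feasible corners and f = 11s + 4t:
  (49, 0) → f = 539
  (0, 0) → f = 0
  (0, 196/3) → f = 784/3

The optimum lies where t = 0 and 4s + 3t = 196.
Solving simultaneously gives s = 49, t = 0.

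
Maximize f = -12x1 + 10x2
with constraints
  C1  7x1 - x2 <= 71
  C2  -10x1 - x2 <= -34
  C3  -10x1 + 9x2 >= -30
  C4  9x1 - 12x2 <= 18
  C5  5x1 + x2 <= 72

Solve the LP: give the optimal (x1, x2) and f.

Feasible corners and f = -12x1 + 10x2:
  (609/53, 500/53) → f = -2308/53
  (143/12, 149/12) → f = -113/6
  (142/43, 42/43) → f = -1284/43
  (-38/5, 110) → f = 5956/5
  (66/13, 30/13) → f = -492/13

The optimum lies where -10x1 - x2 = -34 and 5x1 + x2 = 72.
Solving simultaneously gives x1 = -38/5, x2 = 110.

x1 = -38/5, x2 = 110, maximum f = 5956/5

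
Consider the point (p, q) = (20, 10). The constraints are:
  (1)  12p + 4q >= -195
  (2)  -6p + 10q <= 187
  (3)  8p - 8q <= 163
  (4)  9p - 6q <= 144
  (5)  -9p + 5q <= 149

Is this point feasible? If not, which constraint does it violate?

(1): 280 ≥ -195 ✓
(2): -20 ≤ 187 ✓
(3): 80 ≤ 163 ✓
(4): 120 ≤ 144 ✓
(5): -130 ≤ 149 ✓

feasible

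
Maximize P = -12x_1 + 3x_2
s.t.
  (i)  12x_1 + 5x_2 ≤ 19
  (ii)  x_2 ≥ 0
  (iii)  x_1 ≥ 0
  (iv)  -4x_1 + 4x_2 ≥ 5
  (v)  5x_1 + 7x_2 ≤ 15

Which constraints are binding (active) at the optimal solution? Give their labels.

(iii) and (v)

Corner points and P = -12x_1 + 3x_2:
  (0, 5/4) → P = 15/4
  (0, 15/7) → P = 45/7
  (25/48, 85/48) → P = -15/16

The maximum is at (0, 15/7). Substituting into each constraint, equality holds for (iii) and (v); the remaining constraints have slack.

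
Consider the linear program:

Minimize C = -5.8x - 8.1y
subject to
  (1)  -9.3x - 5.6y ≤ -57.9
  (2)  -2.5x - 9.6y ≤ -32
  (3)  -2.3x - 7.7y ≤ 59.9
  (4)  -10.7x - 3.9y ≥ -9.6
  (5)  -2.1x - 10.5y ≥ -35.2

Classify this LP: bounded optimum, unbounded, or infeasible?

The boundaries -9.3x - 5.6y = -57.9 and -2.5x - 9.6y = -32 meet at (4708/941, 15285/7528), but that point violates -10.7x - 3.9y ≥ -9.6. Every candidate vertex is excluded by some other constraint, so the feasible region is empty.

infeasible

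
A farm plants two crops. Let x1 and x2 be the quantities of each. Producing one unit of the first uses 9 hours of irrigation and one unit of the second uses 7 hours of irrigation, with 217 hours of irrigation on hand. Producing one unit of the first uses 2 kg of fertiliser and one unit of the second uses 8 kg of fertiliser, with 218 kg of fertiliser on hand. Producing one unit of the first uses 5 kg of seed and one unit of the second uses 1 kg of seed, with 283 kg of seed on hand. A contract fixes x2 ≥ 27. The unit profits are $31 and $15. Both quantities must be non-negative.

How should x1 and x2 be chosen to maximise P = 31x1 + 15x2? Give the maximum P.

Vertices and P = 31x1 + 15x2:
  (0, 109/4) → P = 1635/4
  (0, 27) → P = 405
  (1, 27) → P = 436

At the optimal vertex, 2x1 + 8x2 = 218 and x2 = 27.
Solving simultaneously gives x1 = 1, x2 = 27.

x1 = 1, x2 = 27, maximum P = 436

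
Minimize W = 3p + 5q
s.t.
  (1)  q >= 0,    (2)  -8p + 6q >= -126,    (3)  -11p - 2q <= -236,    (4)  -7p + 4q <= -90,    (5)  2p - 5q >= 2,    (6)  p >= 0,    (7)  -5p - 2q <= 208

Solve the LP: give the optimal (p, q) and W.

Feasible corners and W = 3p + 5q:
  (834/41, 251/41) → W = 3757/41
  (309/14, 59/7) → W = 1517/14
  (1184/59, 450/59) → W = 5802/59

p = 834/41, q = 251/41, minimum W = 3757/41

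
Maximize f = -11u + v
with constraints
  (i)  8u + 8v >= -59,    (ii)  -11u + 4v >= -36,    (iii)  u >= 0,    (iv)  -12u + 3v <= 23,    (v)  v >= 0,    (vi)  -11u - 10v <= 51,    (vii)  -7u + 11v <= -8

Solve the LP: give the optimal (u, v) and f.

u = 8/7, v = 0, maximum f = -88/7

The binding constraints are v = 0 and -7u + 11v = -8.
Solving simultaneously gives u = 8/7, v = 0.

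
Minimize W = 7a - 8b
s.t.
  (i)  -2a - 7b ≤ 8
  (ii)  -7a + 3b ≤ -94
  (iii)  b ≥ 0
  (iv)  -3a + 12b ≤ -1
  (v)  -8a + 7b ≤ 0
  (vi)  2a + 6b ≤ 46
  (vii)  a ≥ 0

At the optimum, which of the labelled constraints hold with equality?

Corner points and W = 7a - 8b:
  (94/7, 0) → W = 94
  (117/8, 67/24) → W = 1921/24
  (23, 0) → W = 161

The minimum is at (117/8, 67/24). Substituting into each constraint, equality holds for (ii) and (vi); the remaining constraints have slack.

(ii) and (vi)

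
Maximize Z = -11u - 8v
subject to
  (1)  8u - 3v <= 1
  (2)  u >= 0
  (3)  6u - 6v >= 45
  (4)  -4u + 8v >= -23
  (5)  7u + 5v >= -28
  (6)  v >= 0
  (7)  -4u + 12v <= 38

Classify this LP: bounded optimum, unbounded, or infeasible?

infeasible

The boundaries 8u - 3v = 1 and v = 0 meet at (1/8, 0), but that point violates 6u - 6v ≥ 45. Every candidate vertex is excluded by some other constraint, so the feasible region is empty.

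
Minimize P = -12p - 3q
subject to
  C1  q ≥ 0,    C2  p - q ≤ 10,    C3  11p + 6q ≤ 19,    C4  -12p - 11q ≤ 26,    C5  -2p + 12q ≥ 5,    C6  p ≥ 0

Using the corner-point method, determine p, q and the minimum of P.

Vertices and P = -12p - 3q:
  (11/8, 31/48) → P = -295/16
  (0, 19/6) → P = -19/2
  (0, 5/12) → P = -5/4

p = 11/8, q = 31/48, minimum P = -295/16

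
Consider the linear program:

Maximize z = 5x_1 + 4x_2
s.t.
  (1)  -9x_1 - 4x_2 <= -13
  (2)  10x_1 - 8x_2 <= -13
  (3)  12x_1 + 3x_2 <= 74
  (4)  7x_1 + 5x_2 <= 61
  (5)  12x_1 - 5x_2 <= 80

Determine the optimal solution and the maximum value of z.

x_1 = -179/17, x_2 = 458/17, maximum z = 937/17

Extreme points and z = 5x_1 + 4x_2:
  (13/28, 247/112) → z = 78/7
  (-179/17, 458/17) → z = 937/17
  (423/106, 701/106) → z = 4919/106

At the optimal vertex, -9x_1 - 4x_2 = -13 and 7x_1 + 5x_2 = 61.
Solving simultaneously gives x_1 = -179/17, x_2 = 458/17.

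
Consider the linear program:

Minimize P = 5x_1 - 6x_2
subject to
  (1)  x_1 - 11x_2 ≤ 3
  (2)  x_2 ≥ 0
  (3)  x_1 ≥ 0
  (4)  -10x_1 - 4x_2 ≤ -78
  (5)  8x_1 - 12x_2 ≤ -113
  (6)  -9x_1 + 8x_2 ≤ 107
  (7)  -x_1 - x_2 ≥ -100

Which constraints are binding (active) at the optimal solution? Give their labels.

Vertices and P = 5x_1 - 6x_2:
  (121/38, 877/76) → P = -1013/19
  (49/29, 443/29) → P = -2413/29
  (1087/20, 913/20) → P = -43/20
  (693/17, 1007/17) → P = -2577/17

The minimum is at (693/17, 1007/17). Substituting into each constraint, equality holds for (6) and (7); the remaining constraints have slack.

(6) and (7)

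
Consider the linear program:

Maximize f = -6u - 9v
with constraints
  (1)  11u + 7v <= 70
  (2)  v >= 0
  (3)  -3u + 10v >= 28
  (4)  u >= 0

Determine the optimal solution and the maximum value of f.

u = 0, v = 14/5, maximum f = -126/5

Corner points and f = -6u - 9v:
  (504/131, 518/131) → f = -7686/131
  (0, 10) → f = -90
  (0, 14/5) → f = -126/5

The optimum lies where -3u + 10v = 28 and u = 0.
Solving simultaneously gives u = 0, v = 14/5.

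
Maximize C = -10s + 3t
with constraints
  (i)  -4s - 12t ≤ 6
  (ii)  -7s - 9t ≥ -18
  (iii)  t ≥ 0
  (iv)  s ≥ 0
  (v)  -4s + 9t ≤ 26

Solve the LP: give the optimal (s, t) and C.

Feasible corners and C = -10s + 3t:
  (18/7, 0) → C = -180/7
  (0, 2) → C = 6
  (0, 0) → C = 0

The optimum lies where -7s - 9t = -18 and s = 0.
Solving simultaneously gives s = 0, t = 2.

s = 0, t = 2, maximum C = 6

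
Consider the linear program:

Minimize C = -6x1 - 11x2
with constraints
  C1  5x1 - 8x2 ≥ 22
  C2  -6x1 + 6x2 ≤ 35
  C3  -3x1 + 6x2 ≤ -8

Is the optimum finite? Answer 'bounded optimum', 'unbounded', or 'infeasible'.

unbounded

From the feasible point (-206/9, -307/18), moving in the direction (6, 3) keeps every constraint satisfied while C decreases without bound.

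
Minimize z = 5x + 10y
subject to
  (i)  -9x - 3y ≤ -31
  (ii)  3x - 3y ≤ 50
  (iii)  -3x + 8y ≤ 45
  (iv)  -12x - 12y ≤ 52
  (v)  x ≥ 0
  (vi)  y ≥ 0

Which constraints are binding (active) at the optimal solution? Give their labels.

Extreme points and z = 5x + 10y:
  (113/81, 166/27) → z = 5545/81
  (31/9, 0) → z = 155/9
  (107/3, 19) → z = 1105/3
  (50/3, 0) → z = 250/3

The minimum is at (31/9, 0). Substituting into each constraint, equality holds for (i) and (vi); the remaining constraints have slack.

(i) and (vi)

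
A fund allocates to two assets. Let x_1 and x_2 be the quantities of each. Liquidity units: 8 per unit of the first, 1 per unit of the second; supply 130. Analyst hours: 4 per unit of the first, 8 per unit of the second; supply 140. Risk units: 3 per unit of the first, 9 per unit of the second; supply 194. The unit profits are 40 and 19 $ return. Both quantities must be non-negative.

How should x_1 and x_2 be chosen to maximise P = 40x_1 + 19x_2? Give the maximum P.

Corner points and P = 40x_1 + 19x_2:
  (0, 0) → P = 0
  (0, 35/2) → P = 665/2
  (65/4, 0) → P = 650
  (15, 10) → P = 790

The binding constraints are 8x_1 + x_2 = 130 and 4x_1 + 8x_2 = 140.
Solving simultaneously gives x_1 = 15, x_2 = 10.

x_1 = 15, x_2 = 10, maximum P = 790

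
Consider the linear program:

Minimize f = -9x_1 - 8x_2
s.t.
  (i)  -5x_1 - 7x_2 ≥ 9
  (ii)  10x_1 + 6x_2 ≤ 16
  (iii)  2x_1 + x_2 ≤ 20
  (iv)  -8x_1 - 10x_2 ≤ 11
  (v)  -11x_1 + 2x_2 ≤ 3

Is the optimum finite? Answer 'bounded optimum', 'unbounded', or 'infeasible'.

bounded optimum

Extreme points and f = -9x_1 - 8x_2:
  (83/20, -17/4) → f = -67/20
  (13/6, -17/6) → f = 19/6
  (113/26, -119/26) → f = -5/2
The feasible region has finitely many vertices and no improving ray; the minimum is -67/20 at (83/20, -17/4).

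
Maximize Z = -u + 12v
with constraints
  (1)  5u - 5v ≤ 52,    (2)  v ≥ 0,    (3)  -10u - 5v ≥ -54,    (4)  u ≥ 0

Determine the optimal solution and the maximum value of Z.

u = 0, v = 54/5, maximum Z = 648/5

Corner points and Z = -u + 12v:
  (27/5, 0) → Z = -27/5
  (0, 0) → Z = 0
  (0, 54/5) → Z = 648/5

The optimum lies where -10u - 5v = -54 and u = 0.
Solving simultaneously gives u = 0, v = 54/5.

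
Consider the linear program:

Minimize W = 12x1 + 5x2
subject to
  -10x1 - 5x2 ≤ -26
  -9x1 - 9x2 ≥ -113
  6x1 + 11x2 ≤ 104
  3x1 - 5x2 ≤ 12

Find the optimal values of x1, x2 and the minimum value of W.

x1 = -117/40, x2 = 221/20, minimum W = 403/20

Feasible corners and W = 12x1 + 5x2:
  (-117/40, 221/20) → W = 403/20
  (38/13, -42/65) → W = 414/13
  (307/45, 86/15) → W = 1658/15
  (673/72, 77/24) → W = 3077/24

The binding constraints are -10x1 - 5x2 = -26 and 6x1 + 11x2 = 104.
Solving simultaneously gives x1 = -117/40, x2 = 221/20.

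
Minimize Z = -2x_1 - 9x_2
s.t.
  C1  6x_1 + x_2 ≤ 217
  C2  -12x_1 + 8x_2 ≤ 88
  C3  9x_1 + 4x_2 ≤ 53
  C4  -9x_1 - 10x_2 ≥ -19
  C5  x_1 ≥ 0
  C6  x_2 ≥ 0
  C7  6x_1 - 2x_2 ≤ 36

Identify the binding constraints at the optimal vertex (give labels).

C4 and C5

Extreme points and Z = -2x_1 - 9x_2:
  (0, 19/10) → Z = -171/10
  (19/9, 0) → Z = -38/9
  (0, 0) → Z = 0

The minimum is at (0, 19/10). Substituting into each constraint, equality holds for C4 and C5; the remaining constraints have slack.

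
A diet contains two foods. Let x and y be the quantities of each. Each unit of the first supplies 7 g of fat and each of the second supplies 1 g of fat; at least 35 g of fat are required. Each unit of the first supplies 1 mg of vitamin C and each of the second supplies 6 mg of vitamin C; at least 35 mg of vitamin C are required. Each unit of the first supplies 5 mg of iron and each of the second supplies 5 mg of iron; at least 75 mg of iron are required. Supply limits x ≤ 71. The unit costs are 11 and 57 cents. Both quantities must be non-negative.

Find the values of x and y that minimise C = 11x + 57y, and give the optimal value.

x = 11, y = 4, minimum C = 349

Extreme points and C = 11x + 57y:
  (0, 35) → C = 1995
  (35, 0) → C = 385
  (71, 0) → C = 781
  (10/3, 35/3) → C = 2105/3
  (11, 4) → C = 349
The feasible region is unbounded (it extends along (0, 1)), but C strictly increases along every unbounded feasible direction, so there is no improving ray and the minimum is attained at a vertex.

At the optimal vertex, x + 6y = 35 and 5x + 5y = 75.
Solving simultaneously gives x = 11, y = 4.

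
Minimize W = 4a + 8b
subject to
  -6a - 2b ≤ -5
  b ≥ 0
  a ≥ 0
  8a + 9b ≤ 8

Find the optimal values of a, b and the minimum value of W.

Vertices and W = 4a + 8b:
  (5/6, 0) → W = 10/3
  (29/38, 4/19) → W = 90/19
  (1, 0) → W = 4

The optimum lies where -6a - 2b = -5 and b = 0.
Solving simultaneously gives a = 5/6, b = 0.

a = 5/6, b = 0, minimum W = 10/3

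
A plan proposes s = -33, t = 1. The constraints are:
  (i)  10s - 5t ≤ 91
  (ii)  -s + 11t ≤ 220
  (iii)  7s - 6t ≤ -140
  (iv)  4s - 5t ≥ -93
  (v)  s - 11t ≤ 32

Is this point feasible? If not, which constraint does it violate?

Constraint (iv): 4s - 5t = -137, which is not ≥ -93. All other constraints are satisfied.

not feasible — violates (iv)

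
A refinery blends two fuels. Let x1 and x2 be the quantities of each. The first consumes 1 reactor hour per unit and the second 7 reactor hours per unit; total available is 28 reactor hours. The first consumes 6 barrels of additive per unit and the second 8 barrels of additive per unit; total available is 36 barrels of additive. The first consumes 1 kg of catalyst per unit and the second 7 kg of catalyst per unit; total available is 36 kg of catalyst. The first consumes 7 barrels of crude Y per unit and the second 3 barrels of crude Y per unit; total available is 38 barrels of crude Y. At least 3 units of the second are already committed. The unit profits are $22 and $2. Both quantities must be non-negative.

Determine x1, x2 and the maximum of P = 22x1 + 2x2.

x1 = 2, x2 = 3, maximum P = 50

Extreme points and P = 22x1 + 2x2:
  (0, 4) → P = 8
  (0, 3) → P = 6
  (14/17, 66/17) → P = 440/17
  (2, 3) → P = 50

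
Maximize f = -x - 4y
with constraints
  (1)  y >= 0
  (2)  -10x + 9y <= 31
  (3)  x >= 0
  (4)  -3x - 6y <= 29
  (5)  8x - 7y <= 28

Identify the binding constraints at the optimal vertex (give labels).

Vertices and f = -x - 4y:
  (0, 0) → f = 0
  (7/2, 0) → f = -7/2
  (0, 31/9) → f = -124/9
  (469/2, 264) → f = -2581/2

The maximum is at (0, 0). Substituting into each constraint, equality holds for (1) and (3); the remaining constraints have slack.

(1) and (3)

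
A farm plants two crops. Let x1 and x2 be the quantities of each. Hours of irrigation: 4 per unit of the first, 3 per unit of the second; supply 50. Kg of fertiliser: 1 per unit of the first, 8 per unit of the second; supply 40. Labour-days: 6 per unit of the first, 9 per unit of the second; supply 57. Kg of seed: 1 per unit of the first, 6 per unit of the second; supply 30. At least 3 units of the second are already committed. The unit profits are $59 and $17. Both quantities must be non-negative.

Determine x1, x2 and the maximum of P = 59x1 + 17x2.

Corner points and P = 59x1 + 17x2:
  (0, 5) → P = 85
  (0, 3) → P = 51
  (8/3, 41/9) → P = 2113/9
  (5, 3) → P = 346

The optimum lies where 6x1 + 9x2 = 57 and x2 = 3.
Solving simultaneously gives x1 = 5, x2 = 3.

x1 = 5, x2 = 3, maximum P = 346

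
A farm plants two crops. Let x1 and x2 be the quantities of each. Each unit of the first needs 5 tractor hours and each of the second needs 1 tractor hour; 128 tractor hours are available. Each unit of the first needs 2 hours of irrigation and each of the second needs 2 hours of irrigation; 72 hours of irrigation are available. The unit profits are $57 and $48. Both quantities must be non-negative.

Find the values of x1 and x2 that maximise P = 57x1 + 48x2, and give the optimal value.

x1 = 23, x2 = 13, maximum P = 1935

Feasible corners and P = 57x1 + 48x2:
  (0, 0) → P = 0
  (0, 36) → P = 1728
  (128/5, 0) → P = 7296/5
  (23, 13) → P = 1935

The optimum lies where 5x1 + x2 = 128 and 2x1 + 2x2 = 72.
Solving simultaneously gives x1 = 23, x2 = 13.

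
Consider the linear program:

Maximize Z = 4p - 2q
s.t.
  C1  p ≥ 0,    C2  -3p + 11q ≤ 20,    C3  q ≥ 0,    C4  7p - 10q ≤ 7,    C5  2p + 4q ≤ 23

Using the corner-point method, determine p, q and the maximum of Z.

Vertices and Z = 4p - 2q:
  (0, 20/11) → Z = -40/11
  (0, 0) → Z = 0
  (173/34, 109/34) → Z = 237/17
  (1, 0) → Z = 4
  (43/8, 49/16) → Z = 123/8

The binding constraints are 7p - 10q = 7 and 2p + 4q = 23.
Solving simultaneously gives p = 43/8, q = 49/16.

p = 43/8, q = 49/16, maximum Z = 123/8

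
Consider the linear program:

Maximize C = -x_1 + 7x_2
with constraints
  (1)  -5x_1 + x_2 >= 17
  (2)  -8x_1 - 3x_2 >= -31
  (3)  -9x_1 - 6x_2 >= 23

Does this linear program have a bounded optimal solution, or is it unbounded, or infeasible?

From the feasible point (-125/39, 38/39), moving in the direction (-6, 9) keeps every constraint satisfied while C increases without bound.

unbounded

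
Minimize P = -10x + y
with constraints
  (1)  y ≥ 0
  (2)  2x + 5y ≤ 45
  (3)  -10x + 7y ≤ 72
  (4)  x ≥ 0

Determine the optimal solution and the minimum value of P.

Feasible corners and P = -10x + y:
  (45/2, 0) → P = -225
  (0, 0) → P = 0
  (0, 9) → P = 9

x = 45/2, y = 0, minimum P = -225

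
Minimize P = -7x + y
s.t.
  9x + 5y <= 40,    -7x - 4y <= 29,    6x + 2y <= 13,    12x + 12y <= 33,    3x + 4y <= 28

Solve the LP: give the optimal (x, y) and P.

x = 11, y = -53/2, minimum P = -207/2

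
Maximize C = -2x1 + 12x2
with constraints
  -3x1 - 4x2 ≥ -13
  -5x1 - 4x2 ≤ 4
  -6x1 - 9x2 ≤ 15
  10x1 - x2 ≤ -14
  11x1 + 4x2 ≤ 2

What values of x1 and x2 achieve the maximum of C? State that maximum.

x1 = -17/2, x2 = 77/8, maximum C = 265/2

Extreme points and C = -2x1 + 12x2:
  (-17/2, 77/8) → C = 265/2
  (-11/8, 137/32) → C = 433/8
  (-4/3, 2/3) → C = 32/3
  (-18/17, 58/17) → C = 732/17

The optimum lies where -3x1 - 4x2 = -13 and -5x1 - 4x2 = 4.
Solving simultaneously gives x1 = -17/2, x2 = 77/8.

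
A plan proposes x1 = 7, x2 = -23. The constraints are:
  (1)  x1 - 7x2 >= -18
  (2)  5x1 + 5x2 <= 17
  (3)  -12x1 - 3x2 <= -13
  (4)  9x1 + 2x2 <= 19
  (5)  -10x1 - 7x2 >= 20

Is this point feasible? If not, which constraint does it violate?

feasible

(1): 168 ≥ -18 ✓
(2): -80 ≤ 17 ✓
(3): -15 ≤ -13 ✓
(4): 17 ≤ 19 ✓
(5): 91 ≥ 20 ✓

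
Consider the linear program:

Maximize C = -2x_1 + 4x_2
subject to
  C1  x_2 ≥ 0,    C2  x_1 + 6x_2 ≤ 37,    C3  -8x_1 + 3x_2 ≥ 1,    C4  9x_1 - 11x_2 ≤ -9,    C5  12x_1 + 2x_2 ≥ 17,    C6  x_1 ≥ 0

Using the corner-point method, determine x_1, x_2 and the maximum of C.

Vertices and C = -2x_1 + 4x_2:
  (35/17, 99/17) → C = 326/17
  (2/5, 61/10) → C = 118/5
  (49/52, 37/13) → C = 19/2

The optimum lies where x_1 + 6x_2 = 37 and 12x_1 + 2x_2 = 17.
Solving simultaneously gives x_1 = 2/5, x_2 = 61/10.

x_1 = 2/5, x_2 = 61/10, maximum C = 118/5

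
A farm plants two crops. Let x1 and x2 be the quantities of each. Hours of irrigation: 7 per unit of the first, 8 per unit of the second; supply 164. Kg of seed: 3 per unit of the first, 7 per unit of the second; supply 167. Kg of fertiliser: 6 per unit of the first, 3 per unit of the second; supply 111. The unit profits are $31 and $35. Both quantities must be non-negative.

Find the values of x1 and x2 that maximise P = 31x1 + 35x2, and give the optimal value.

x1 = 44/3, x2 = 23/3, maximum P = 723

Feasible corners and P = 31x1 + 35x2:
  (0, 0) → P = 0
  (0, 41/2) → P = 1435/2
  (37/2, 0) → P = 1147/2
  (44/3, 23/3) → P = 723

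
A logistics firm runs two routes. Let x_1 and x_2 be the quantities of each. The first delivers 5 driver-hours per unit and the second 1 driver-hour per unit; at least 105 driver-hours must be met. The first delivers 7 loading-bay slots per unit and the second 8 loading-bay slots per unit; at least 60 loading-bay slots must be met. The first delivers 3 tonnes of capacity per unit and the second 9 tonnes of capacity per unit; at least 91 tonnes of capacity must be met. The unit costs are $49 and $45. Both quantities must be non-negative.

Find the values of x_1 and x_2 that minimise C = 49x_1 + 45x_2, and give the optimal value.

x_1 = 61/3, x_2 = 10/3, minimum C = 3439/3

Extreme points and C = 49x_1 + 45x_2:
  (0, 105) → C = 4725
  (91/3, 0) → C = 4459/3
  (61/3, 10/3) → C = 3439/3
The feasible region is unbounded (it extends along (0, 1), (1, 0)), but C strictly increases along every unbounded feasible direction, so there is no improving ray and the minimum is attained at a vertex.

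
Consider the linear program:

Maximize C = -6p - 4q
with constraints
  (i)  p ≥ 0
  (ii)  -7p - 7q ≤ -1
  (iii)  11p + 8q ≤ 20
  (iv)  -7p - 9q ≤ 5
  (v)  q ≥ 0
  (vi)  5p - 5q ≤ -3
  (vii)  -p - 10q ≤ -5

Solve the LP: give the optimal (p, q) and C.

Extreme points and C = -6p - 4q:
  (0, 5/2) → C = -10
  (0, 3/5) → C = -12/5
  (4/5, 7/5) → C = -52/5

p = 0, q = 3/5, maximum C = -12/5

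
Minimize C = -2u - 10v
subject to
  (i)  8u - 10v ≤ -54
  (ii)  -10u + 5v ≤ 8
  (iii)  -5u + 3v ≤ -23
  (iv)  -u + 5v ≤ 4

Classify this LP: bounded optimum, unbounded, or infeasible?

The boundaries 8u - 10v = -54 and -5u + 3v = -23 meet at (196/13, 227/13), but that point violates -u + 5v ≤ 4. Every candidate vertex is excluded by some other constraint, so the feasible region is empty.

infeasible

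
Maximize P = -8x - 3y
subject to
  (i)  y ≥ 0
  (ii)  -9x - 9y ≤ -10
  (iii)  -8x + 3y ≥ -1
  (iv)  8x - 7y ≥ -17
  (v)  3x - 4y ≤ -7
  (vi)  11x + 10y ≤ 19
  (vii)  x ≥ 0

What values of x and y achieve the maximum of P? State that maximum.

x = 0, y = 7/4, maximum P = -21/4

Corner points and P = -8x - 3y:
  (3/37, 67/37) → P = -225/37
  (0, 7/4) → P = -21/4
  (0, 19/10) → P = -57/10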